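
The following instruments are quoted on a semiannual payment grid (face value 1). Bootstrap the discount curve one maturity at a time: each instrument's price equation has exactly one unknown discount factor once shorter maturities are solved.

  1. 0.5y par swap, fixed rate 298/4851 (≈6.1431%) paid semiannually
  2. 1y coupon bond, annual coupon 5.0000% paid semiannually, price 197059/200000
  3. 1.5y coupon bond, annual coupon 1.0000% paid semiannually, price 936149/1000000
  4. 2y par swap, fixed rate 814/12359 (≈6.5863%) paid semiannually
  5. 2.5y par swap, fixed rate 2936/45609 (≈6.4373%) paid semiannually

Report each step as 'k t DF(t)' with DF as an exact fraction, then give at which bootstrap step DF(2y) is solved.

1 1/2 4851/5000
2 1 586/625
3 3/2 461/500
4 2 8779/10000
5 5/2 2133/2500
DF(2y) is solved at step 4

step 1 [0.5y] swap r/2=149/4851: DF=(1 − 149/4851·(0))/(1+149/4851) = 4851/5000 ≈ 0.970200
step 2 [1y] bond c/2=1/40: DF=(197059/200000 − 1/40·(0.970200))/(1+1/40) = 586/625 ≈ 0.937600
step 3 [1.5y] bond c/2=1/200: DF=(936149/1000000 − 1/200·(0.970200+0.937600))/(1+1/200) = 461/500 ≈ 0.922000
step 4 [2y] swap r/2=407/12359: DF=(1 − 407/12359·(0.970200+0.937600+0.922000))/(1+407/12359) = 8779/10000 ≈ 0.877900
step 5 [2.5y] swap r/2=1468/45609: DF=(1 − 1468/45609·(0.970200+0.937600+0.922000+0.877900))/(1+1468/45609) = 2133/2500 ≈ 0.853200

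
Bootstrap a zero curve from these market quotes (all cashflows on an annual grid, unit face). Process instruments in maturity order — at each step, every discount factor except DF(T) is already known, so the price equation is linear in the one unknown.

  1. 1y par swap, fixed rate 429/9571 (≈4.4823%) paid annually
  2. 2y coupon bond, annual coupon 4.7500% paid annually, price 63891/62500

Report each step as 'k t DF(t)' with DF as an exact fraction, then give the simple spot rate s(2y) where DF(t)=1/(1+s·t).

1 1 9571/10000
2 2 373/400
s(2y) = (1/(373/400) − 1)/(2) = 27/746 ≈ 3.6193%

step 1 [1y] swap r/1=429/9571: DF=(1 − 429/9571·(0))/(1+429/9571) = 9571/10000 ≈ 0.957100
step 2 [2y] bond c/1=19/400: DF=(63891/62500 − 19/400·(0.957100))/(1+19/400) = 373/400 ≈ 0.932500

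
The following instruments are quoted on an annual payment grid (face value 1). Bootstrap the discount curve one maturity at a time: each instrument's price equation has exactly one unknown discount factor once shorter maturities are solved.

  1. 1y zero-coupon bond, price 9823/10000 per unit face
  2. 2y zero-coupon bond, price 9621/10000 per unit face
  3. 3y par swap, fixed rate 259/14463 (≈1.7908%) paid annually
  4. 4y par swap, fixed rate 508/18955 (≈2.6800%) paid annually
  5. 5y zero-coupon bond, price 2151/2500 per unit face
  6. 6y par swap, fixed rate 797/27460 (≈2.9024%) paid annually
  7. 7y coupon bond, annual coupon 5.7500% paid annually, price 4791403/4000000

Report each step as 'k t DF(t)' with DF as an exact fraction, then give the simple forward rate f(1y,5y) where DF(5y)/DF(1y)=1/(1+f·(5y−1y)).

1 1 9823/10000
2 2 9621/10000
3 3 4741/5000
4 4 1123/1250
5 5 2151/2500
6 6 4203/5000
7 7 8341/10000
f(1y,5y) = ((9823/10000)/(2151/2500) − 1)/(4) = 1219/34416 ≈ 3.5420%

step 1 [1y] zero: DF = P = 9823/10000 ≈ 0.982300
step 2 [2y] zero: DF = P = 9621/10000 ≈ 0.962100
step 3 [3y] swap r/1=259/14463: DF=(1 − 259/14463·(0.982300+0.962100))/(1+259/14463) = 4741/5000 ≈ 0.948200
step 4 [4y] swap r/1=508/18955: DF=(1 − 508/18955·(0.982300+0.962100+0.948200))/(1+508/18955) = 1123/1250 ≈ 0.898400
step 5 [5y] zero: DF = P = 2151/2500 ≈ 0.860400
step 6 [6y] swap r/1=797/27460: DF=(1 − 797/27460·(0.982300+0.962100+0.948200+0.898400+0.860400))/(1+797/27460) = 4203/5000 ≈ 0.840600
step 7 [7y] bond c/1=23/400: DF=(4791403/4000000 − 23/400·(0.982300+0.962100+0.948200+0.898400+0.860400+0.840600))/(1+23/400) = 8341/10000 ≈ 0.834100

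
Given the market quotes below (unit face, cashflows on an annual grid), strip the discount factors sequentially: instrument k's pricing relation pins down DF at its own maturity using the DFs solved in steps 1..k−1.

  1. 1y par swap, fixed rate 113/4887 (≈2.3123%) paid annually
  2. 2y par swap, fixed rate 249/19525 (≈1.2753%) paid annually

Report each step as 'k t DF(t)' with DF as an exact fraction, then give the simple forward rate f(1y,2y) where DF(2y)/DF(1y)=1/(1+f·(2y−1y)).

1 1 4887/5000
2 2 9751/10000
f(1y,2y) = ((4887/5000)/(9751/10000) − 1)/(1) = 23/9751 ≈ 0.2359%

step 1 [1y] swap r/1=113/4887: DF=(1 − 113/4887·(0))/(1+113/4887) = 4887/5000 ≈ 0.977400
step 2 [2y] swap r/1=249/19525: DF=(1 − 249/19525·(0.977400))/(1+249/19525) = 9751/10000 ≈ 0.975100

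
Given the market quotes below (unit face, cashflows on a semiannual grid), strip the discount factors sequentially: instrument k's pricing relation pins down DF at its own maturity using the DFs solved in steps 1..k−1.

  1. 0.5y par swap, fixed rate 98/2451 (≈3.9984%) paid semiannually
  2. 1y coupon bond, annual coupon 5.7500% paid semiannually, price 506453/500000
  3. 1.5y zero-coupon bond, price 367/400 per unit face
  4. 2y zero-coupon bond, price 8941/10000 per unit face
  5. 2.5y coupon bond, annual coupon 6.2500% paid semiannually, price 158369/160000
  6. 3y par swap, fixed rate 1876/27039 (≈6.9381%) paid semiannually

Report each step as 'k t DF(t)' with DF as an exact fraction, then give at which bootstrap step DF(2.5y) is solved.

step 1 [0.5y] swap r/2=49/2451: DF=(1 − 49/2451·(0))/(1+49/2451) = 2451/2500 ≈ 0.980400
step 2 [1y] bond c/2=23/800: DF=(506453/500000 − 23/800·(0.980400))/(1+23/800) = 2393/2500 ≈ 0.957200
step 3 [1.5y] zero: DF = P = 367/400 ≈ 0.917500
step 4 [2y] zero: DF = P = 8941/10000 ≈ 0.894100
step 5 [2.5y] bond c/2=1/32: DF=(158369/160000 − 1/32·(0.980400+0.957200+0.917500+0.894100))/(1+1/32) = 4231/5000 ≈ 0.846200
step 6 [3y] swap r/2=938/27039: DF=(1 − 938/27039·(0.980400+0.957200+0.917500+0.894100+0.846200))/(1+938/27039) = 2031/2500 ≈ 0.812400

1 1/2 2451/2500
2 1 2393/2500
3 3/2 367/400
4 2 8941/10000
5 5/2 4231/5000
6 3 2031/2500
DF(2.5y) is solved at step 5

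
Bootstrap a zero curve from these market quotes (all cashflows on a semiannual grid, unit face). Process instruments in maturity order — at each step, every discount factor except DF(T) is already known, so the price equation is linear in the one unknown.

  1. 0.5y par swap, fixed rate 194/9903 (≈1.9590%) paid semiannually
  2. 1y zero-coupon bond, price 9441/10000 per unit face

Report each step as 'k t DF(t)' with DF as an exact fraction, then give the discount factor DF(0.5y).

1 1/2 9903/10000
2 1 9441/10000
DF(0.5y) = 9903/10000 ≈ 0.990300

step 1 [0.5y] swap r/2=97/9903: DF=(1 − 97/9903·(0))/(1+97/9903) = 9903/10000 ≈ 0.990300
step 2 [1y] zero: DF = P = 9441/10000 ≈ 0.944100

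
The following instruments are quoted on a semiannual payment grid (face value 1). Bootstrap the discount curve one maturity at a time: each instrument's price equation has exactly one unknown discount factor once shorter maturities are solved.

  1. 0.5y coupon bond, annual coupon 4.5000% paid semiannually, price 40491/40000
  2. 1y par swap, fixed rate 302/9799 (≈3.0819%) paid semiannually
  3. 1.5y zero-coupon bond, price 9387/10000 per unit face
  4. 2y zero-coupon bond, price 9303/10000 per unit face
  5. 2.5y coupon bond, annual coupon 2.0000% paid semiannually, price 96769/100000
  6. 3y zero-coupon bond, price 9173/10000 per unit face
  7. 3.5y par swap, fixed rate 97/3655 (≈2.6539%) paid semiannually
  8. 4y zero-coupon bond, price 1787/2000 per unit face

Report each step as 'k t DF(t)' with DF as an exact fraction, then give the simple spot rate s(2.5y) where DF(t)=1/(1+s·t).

1 1/2 99/100
2 1 4849/5000
3 3/2 9387/10000
4 2 9303/10000
5 5/2 4601/5000
6 3 9173/10000
7 7/2 9127/10000
8 4 1787/2000
s(2.5y) = (1/(4601/5000) − 1)/(5/2) = 798/23005 ≈ 3.4688%

step 1 [0.5y] bond c/2=9/400: DF=(40491/40000 − 9/400·(0))/(1+9/400) = 99/100 ≈ 0.990000
step 2 [1y] swap r/2=151/9799: DF=(1 − 151/9799·(0.990000))/(1+151/9799) = 4849/5000 ≈ 0.969800
step 3 [1.5y] zero: DF = P = 9387/10000 ≈ 0.938700
step 4 [2y] zero: DF = P = 9303/10000 ≈ 0.930300
step 5 [2.5y] bond c/2=1/100: DF=(96769/100000 − 1/100·(0.990000+0.969800+0.938700+0.930300))/(1+1/100) = 4601/5000 ≈ 0.920200
step 6 [3y] zero: DF = P = 9173/10000 ≈ 0.917300
step 7 [3.5y] swap r/2=97/7310: DF=(1 − 97/7310·(0.990000+0.969800+0.938700+0.930300+0.920200+0.917300))/(1+97/7310) = 9127/10000 ≈ 0.912700
step 8 [4y] zero: DF = P = 1787/2000 ≈ 0.893500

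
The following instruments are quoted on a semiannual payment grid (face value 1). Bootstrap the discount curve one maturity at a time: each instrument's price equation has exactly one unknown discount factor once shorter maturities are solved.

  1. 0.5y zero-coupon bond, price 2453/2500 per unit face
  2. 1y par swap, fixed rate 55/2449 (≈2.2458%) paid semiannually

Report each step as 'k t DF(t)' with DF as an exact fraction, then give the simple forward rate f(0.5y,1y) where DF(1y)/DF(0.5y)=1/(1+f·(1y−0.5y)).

step 1 [0.5y] zero: DF = P = 2453/2500 ≈ 0.981200
step 2 [1y] swap r/2=55/4898: DF=(1 − 55/4898·(0.981200))/(1+55/4898) = 489/500 ≈ 0.978000

1 1/2 2453/2500
2 1 489/500
f(0.5y,1y) = ((2453/2500)/(489/500) − 1)/(1/2) = 16/2445 ≈ 0.6544%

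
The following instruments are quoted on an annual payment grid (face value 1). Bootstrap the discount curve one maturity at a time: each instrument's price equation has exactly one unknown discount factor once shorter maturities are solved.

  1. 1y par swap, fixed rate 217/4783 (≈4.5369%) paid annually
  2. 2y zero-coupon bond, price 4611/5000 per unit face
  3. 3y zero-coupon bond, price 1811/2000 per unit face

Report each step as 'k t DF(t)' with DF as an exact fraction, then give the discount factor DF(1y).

step 1 [1y] swap r/1=217/4783: DF=(1 − 217/4783·(0))/(1+217/4783) = 4783/5000 ≈ 0.956600
step 2 [2y] zero: DF = P = 4611/5000 ≈ 0.922200
step 3 [3y] zero: DF = P = 1811/2000 ≈ 0.905500

1 1 4783/5000
2 2 4611/5000
3 3 1811/2000
DF(1y) = 4783/5000 ≈ 0.956600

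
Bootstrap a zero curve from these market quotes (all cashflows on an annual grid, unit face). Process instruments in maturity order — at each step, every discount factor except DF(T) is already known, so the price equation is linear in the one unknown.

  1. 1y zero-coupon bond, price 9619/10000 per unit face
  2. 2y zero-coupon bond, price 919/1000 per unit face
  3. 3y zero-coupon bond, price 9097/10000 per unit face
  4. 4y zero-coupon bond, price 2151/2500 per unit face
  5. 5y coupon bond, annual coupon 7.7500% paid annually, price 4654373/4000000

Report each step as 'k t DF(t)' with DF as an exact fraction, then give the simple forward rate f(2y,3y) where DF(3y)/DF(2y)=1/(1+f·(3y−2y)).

step 1 [1y] zero: DF = P = 9619/10000 ≈ 0.961900
step 2 [2y] zero: DF = P = 919/1000 ≈ 0.919000
step 3 [3y] zero: DF = P = 9097/10000 ≈ 0.909700
step 4 [4y] zero: DF = P = 2151/2500 ≈ 0.860400
step 5 [5y] bond c/1=31/400: DF=(4654373/4000000 − 31/400·(0.961900+0.919000+0.909700+0.860400))/(1+31/400) = 8173/10000 ≈ 0.817300

1 1 9619/10000
2 2 919/1000
3 3 9097/10000
4 4 2151/2500
5 5 8173/10000
f(2y,3y) = ((919/1000)/(9097/10000) − 1)/(1) = 93/9097 ≈ 1.0223%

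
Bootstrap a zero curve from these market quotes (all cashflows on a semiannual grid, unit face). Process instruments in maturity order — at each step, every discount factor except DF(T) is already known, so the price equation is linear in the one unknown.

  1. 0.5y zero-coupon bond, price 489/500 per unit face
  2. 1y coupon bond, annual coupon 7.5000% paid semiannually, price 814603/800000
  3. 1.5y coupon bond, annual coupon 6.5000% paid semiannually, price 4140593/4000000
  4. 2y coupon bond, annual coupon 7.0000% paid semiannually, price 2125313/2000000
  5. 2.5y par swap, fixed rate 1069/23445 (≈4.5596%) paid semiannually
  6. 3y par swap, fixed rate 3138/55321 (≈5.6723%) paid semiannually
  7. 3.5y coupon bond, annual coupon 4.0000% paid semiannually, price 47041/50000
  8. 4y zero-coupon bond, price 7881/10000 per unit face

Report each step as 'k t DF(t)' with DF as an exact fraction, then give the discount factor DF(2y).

1 1/2 489/500
2 1 9461/10000
3 3/2 471/500
4 2 4649/5000
5 5/2 8931/10000
6 3 8431/10000
7 7/2 8139/10000
8 4 7881/10000
DF(2y) = 4649/5000 ≈ 0.929800

step 1 [0.5y] zero: DF = P = 489/500 ≈ 0.978000
step 2 [1y] bond c/2=3/80: DF=(814603/800000 − 3/80·(0.978000))/(1+3/80) = 9461/10000 ≈ 0.946100
step 3 [1.5y] bond c/2=13/400: DF=(4140593/4000000 − 13/400·(0.978000+0.946100))/(1+13/400) = 471/500 ≈ 0.942000
step 4 [2y] bond c/2=7/200: DF=(2125313/2000000 − 7/200·(0.978000+0.946100+0.942000))/(1+7/200) = 4649/5000 ≈ 0.929800
step 5 [2.5y] swap r/2=1069/46890: DF=(1 − 1069/46890·(0.978000+0.946100+0.942000+0.929800))/(1+1069/46890) = 8931/10000 ≈ 0.893100
step 6 [3y] swap r/2=1569/55321: DF=(1 − 1569/55321·(0.978000+0.946100+0.942000+0.929800+0.893100))/(1+1569/55321) = 8431/10000 ≈ 0.843100
step 7 [3.5y] bond c/2=1/50: DF=(47041/50000 − 1/50·(0.978000+0.946100+0.942000+0.929800+0.893100+0.843100))/(1+1/50) = 8139/10000 ≈ 0.813900
step 8 [4y] zero: DF = P = 7881/10000 ≈ 0.788100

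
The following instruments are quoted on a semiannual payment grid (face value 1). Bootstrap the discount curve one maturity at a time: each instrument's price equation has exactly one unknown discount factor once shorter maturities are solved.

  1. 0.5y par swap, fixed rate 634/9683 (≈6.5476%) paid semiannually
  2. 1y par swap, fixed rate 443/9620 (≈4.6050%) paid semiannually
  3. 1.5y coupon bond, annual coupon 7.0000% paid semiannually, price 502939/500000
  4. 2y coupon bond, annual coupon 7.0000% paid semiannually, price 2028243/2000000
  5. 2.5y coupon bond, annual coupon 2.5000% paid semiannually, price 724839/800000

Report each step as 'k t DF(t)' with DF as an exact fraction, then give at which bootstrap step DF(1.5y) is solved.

step 1 [0.5y] swap r/2=317/9683: DF=(1 − 317/9683·(0))/(1+317/9683) = 9683/10000 ≈ 0.968300
step 2 [1y] swap r/2=443/19240: DF=(1 − 443/19240·(0.968300))/(1+443/19240) = 9557/10000 ≈ 0.955700
step 3 [1.5y] bond c/2=7/200: DF=(502939/500000 − 7/200·(0.968300+0.955700))/(1+7/200) = 2267/2500 ≈ 0.906800
step 4 [2y] bond c/2=7/200: DF=(2028243/2000000 − 7/200·(0.968300+0.955700+0.906800))/(1+7/200) = 8841/10000 ≈ 0.884100
step 5 [2.5y] bond c/2=1/80: DF=(724839/800000 − 1/80·(0.968300+0.955700+0.906800+0.884100))/(1+1/80) = 849/1000 ≈ 0.849000

1 1/2 9683/10000
2 1 9557/10000
3 3/2 2267/2500
4 2 8841/10000
5 5/2 849/1000
DF(1.5y) is solved at step 3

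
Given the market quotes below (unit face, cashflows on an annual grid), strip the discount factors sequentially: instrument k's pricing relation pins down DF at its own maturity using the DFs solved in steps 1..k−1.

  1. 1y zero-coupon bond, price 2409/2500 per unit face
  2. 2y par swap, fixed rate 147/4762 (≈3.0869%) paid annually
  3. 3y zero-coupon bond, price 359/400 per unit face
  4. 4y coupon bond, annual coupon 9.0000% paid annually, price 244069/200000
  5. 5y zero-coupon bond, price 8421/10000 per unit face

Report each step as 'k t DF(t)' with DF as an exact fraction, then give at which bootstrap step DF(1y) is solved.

1 1 2409/2500
2 2 2353/2500
3 3 359/400
4 4 4441/5000
5 5 8421/10000
DF(1y) is solved at step 1

step 1 [1y] zero: DF = P = 2409/2500 ≈ 0.963600
step 2 [2y] swap r/1=147/4762: DF=(1 − 147/4762·(0.963600))/(1+147/4762) = 2353/2500 ≈ 0.941200
step 3 [3y] zero: DF = P = 359/400 ≈ 0.897500
step 4 [4y] bond c/1=9/100: DF=(244069/200000 − 9/100·(0.963600+0.941200+0.897500))/(1+9/100) = 4441/5000 ≈ 0.888200
step 5 [5y] zero: DF = P = 8421/10000 ≈ 0.842100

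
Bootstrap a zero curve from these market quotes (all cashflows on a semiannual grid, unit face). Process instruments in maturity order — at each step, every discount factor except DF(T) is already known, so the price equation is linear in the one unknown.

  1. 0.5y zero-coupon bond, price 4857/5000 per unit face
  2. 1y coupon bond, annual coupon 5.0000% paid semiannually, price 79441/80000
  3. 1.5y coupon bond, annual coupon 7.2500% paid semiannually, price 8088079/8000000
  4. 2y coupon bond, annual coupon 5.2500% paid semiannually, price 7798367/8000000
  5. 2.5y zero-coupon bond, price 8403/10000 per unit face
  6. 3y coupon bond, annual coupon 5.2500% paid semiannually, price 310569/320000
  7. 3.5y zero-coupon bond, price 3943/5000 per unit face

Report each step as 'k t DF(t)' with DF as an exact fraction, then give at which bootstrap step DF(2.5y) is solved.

1 1/2 4857/5000
2 1 9451/10000
3 3/2 4543/5000
4 2 1097/1250
5 5/2 8403/10000
6 3 1659/2000
7 7/2 3943/5000
DF(2.5y) is solved at step 5

step 1 [0.5y] zero: DF = P = 4857/5000 ≈ 0.971400
step 2 [1y] bond c/2=1/40: DF=(79441/80000 − 1/40·(0.971400))/(1+1/40) = 9451/10000 ≈ 0.945100
step 3 [1.5y] bond c/2=29/800: DF=(8088079/8000000 − 29/800·(0.971400+0.945100))/(1+29/800) = 4543/5000 ≈ 0.908600
step 4 [2y] bond c/2=21/800: DF=(7798367/8000000 − 21/800·(0.971400+0.945100+0.908600))/(1+21/800) = 1097/1250 ≈ 0.877600
step 5 [2.5y] zero: DF = P = 8403/10000 ≈ 0.840300
step 6 [3y] bond c/2=21/800: DF=(310569/320000 − 21/800·(0.971400+0.945100+0.908600+0.877600+0.840300))/(1+21/800) = 1659/2000 ≈ 0.829500
step 7 [3.5y] zero: DF = P = 3943/5000 ≈ 0.788600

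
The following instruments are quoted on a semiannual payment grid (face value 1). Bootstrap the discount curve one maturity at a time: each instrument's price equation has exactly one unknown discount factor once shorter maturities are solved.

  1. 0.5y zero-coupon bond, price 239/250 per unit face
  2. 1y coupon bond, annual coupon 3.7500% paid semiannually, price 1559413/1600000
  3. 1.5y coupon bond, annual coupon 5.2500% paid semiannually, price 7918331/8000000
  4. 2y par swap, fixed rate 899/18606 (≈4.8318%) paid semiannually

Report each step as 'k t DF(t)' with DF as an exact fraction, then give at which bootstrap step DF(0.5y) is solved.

1 1/2 239/250
2 1 9391/10000
3 3/2 229/250
4 2 9101/10000
DF(0.5y) is solved at step 1

step 1 [0.5y] zero: DF = P = 239/250 ≈ 0.956000
step 2 [1y] bond c/2=3/160: DF=(1559413/1600000 − 3/160·(0.956000))/(1+3/160) = 9391/10000 ≈ 0.939100
step 3 [1.5y] bond c/2=21/800: DF=(7918331/8000000 − 21/800·(0.956000+0.939100))/(1+21/800) = 229/250 ≈ 0.916000
step 4 [2y] swap r/2=899/37212: DF=(1 − 899/37212·(0.956000+0.939100+0.916000))/(1+899/37212) = 9101/10000 ≈ 0.910100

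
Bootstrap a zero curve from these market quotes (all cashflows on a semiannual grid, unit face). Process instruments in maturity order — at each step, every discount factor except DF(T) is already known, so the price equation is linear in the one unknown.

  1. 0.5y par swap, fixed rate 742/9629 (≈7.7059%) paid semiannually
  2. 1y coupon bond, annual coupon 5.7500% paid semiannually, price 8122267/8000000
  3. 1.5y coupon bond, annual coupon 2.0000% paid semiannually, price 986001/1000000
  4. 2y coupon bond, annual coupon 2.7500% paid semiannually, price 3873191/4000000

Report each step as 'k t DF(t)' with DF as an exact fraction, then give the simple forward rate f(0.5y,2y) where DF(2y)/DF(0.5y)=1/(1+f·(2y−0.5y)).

1 1/2 9629/10000
2 1 24/25
3 3/2 2393/2500
4 2 9161/10000
f(0.5y,2y) = ((9629/10000)/(9161/10000) − 1)/(3/2) = 312/9161 ≈ 3.4057%

step 1 [0.5y] swap r/2=371/9629: DF=(1 − 371/9629·(0))/(1+371/9629) = 9629/10000 ≈ 0.962900
step 2 [1y] bond c/2=23/800: DF=(8122267/8000000 − 23/800·(0.962900))/(1+23/800) = 24/25 ≈ 0.960000
step 3 [1.5y] bond c/2=1/100: DF=(986001/1000000 − 1/100·(0.962900+0.960000))/(1+1/100) = 2393/2500 ≈ 0.957200
step 4 [2y] bond c/2=11/800: DF=(3873191/4000000 − 11/800·(0.962900+0.960000+0.957200))/(1+11/800) = 9161/10000 ≈ 0.916100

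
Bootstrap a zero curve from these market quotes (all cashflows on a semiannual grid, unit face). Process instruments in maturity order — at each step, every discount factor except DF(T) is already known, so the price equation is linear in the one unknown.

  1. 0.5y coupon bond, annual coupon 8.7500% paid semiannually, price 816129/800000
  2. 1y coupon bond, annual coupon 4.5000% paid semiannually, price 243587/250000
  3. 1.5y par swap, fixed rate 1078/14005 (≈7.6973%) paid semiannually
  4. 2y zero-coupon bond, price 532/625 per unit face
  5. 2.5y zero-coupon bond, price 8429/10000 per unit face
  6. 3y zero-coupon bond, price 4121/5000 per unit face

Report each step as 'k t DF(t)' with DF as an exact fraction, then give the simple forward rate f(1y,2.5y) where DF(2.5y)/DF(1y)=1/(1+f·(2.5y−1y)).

1 1/2 4887/5000
2 1 4657/5000
3 3/2 4461/5000
4 2 532/625
5 5/2 8429/10000
6 3 4121/5000
f(1y,2.5y) = ((4657/5000)/(8429/10000) − 1)/(3/2) = 590/8429 ≈ 6.9996%

step 1 [0.5y] bond c/2=7/160: DF=(816129/800000 − 7/160·(0))/(1+7/160) = 4887/5000 ≈ 0.977400
step 2 [1y] bond c/2=9/400: DF=(243587/250000 − 9/400·(0.977400))/(1+9/400) = 4657/5000 ≈ 0.931400
step 3 [1.5y] swap r/2=539/14005: DF=(1 − 539/14005·(0.977400+0.931400))/(1+539/14005) = 4461/5000 ≈ 0.892200
step 4 [2y] zero: DF = P = 532/625 ≈ 0.851200
step 5 [2.5y] zero: DF = P = 8429/10000 ≈ 0.842900
step 6 [3y] zero: DF = P = 4121/5000 ≈ 0.824200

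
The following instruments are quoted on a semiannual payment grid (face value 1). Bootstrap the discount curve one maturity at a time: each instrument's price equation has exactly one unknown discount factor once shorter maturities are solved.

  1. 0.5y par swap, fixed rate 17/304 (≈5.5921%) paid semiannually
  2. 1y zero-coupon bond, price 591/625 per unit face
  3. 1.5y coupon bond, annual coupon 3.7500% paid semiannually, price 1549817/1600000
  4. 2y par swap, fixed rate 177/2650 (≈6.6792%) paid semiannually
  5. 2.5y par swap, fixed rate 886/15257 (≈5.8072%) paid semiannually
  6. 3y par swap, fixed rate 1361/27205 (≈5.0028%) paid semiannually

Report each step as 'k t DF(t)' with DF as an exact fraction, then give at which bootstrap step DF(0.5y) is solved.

step 1 [0.5y] swap r/2=17/608: DF=(1 − 17/608·(0))/(1+17/608) = 608/625 ≈ 0.972800
step 2 [1y] zero: DF = P = 591/625 ≈ 0.945600
step 3 [1.5y] bond c/2=3/160: DF=(1549817/1600000 − 3/160·(0.972800+0.945600))/(1+3/160) = 1831/2000 ≈ 0.915500
step 4 [2y] swap r/2=177/5300: DF=(1 − 177/5300·(0.972800+0.945600+0.915500))/(1+177/5300) = 8761/10000 ≈ 0.876100
step 5 [2.5y] swap r/2=443/15257: DF=(1 − 443/15257·(0.972800+0.945600+0.915500+0.876100))/(1+443/15257) = 8671/10000 ≈ 0.867100
step 6 [3y] swap r/2=1361/54410: DF=(1 − 1361/54410·(0.972800+0.945600+0.915500+0.876100+0.867100))/(1+1361/54410) = 8639/10000 ≈ 0.863900

1 1/2 608/625
2 1 591/625
3 3/2 1831/2000
4 2 8761/10000
5 5/2 8671/10000
6 3 8639/10000
DF(0.5y) is solved at step 1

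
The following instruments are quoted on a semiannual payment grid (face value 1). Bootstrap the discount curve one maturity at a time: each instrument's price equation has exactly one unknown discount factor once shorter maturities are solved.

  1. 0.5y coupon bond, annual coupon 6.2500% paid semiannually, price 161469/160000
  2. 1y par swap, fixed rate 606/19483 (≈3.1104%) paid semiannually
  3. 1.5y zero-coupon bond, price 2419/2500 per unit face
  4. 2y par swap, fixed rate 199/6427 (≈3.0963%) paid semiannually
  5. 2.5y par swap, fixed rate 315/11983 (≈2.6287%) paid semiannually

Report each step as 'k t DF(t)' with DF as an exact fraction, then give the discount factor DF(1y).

1 1/2 4893/5000
2 1 9697/10000
3 3/2 2419/2500
4 2 9403/10000
5 5/2 937/1000
DF(1y) = 9697/10000 ≈ 0.969700

step 1 [0.5y] bond c/2=1/32: DF=(161469/160000 − 1/32·(0))/(1+1/32) = 4893/5000 ≈ 0.978600
step 2 [1y] swap r/2=303/19483: DF=(1 − 303/19483·(0.978600))/(1+303/19483) = 9697/10000 ≈ 0.969700
step 3 [1.5y] zero: DF = P = 2419/2500 ≈ 0.967600
step 4 [2y] swap r/2=199/12854: DF=(1 − 199/12854·(0.978600+0.969700+0.967600))/(1+199/12854) = 9403/10000 ≈ 0.940300
step 5 [2.5y] swap r/2=315/23966: DF=(1 − 315/23966·(0.978600+0.969700+0.967600+0.940300))/(1+315/23966) = 937/1000 ≈ 0.937000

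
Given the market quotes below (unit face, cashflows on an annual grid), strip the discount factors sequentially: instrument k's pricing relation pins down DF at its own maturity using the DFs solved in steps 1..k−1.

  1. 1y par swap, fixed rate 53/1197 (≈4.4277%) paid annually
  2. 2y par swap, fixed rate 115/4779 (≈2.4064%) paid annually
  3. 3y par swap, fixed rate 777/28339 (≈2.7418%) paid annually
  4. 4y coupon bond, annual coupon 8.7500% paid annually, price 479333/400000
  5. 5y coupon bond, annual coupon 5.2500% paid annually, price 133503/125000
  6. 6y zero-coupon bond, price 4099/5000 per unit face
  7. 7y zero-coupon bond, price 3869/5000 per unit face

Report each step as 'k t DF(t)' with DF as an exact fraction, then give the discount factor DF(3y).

step 1 [1y] swap r/1=53/1197: DF=(1 − 53/1197·(0))/(1+53/1197) = 1197/1250 ≈ 0.957600
step 2 [2y] swap r/1=115/4779: DF=(1 − 115/4779·(0.957600))/(1+115/4779) = 477/500 ≈ 0.954000
step 3 [3y] swap r/1=777/28339: DF=(1 − 777/28339·(0.957600+0.954000))/(1+777/28339) = 9223/10000 ≈ 0.922300
step 4 [4y] bond c/1=7/80: DF=(479333/400000 − 7/80·(0.957600+0.954000+0.922300))/(1+7/80) = 8739/10000 ≈ 0.873900
step 5 [5y] bond c/1=21/400: DF=(133503/125000 − 21/400·(0.957600+0.954000+0.922300+0.873900))/(1+21/400) = 4149/5000 ≈ 0.829800
step 6 [6y] zero: DF = P = 4099/5000 ≈ 0.819800
step 7 [7y] zero: DF = P = 3869/5000 ≈ 0.773800

1 1 1197/1250
2 2 477/500
3 3 9223/10000
4 4 8739/10000
5 5 4149/5000
6 6 4099/5000
7 7 3869/5000
DF(3y) = 9223/10000 ≈ 0.922300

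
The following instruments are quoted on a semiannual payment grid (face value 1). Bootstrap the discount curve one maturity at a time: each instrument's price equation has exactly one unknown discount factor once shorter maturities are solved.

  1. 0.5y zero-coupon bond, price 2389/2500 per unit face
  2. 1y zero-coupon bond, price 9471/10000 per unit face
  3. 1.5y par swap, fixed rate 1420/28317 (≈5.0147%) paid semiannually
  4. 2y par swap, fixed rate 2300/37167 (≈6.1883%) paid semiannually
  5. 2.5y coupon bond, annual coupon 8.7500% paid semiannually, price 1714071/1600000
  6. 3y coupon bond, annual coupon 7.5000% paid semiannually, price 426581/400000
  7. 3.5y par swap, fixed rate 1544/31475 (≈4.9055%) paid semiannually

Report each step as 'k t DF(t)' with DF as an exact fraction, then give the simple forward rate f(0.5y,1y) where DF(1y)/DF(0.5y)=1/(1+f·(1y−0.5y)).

1 1/2 2389/2500
2 1 9471/10000
3 3/2 929/1000
4 2 177/200
5 5/2 4353/5000
6 3 8621/10000
7 7/2 1057/1250
f(0.5y,1y) = ((2389/2500)/(9471/10000) − 1)/(1/2) = 170/9471 ≈ 1.7950%

step 1 [0.5y] zero: DF = P = 2389/2500 ≈ 0.955600
step 2 [1y] zero: DF = P = 9471/10000 ≈ 0.947100
step 3 [1.5y] swap r/2=710/28317: DF=(1 − 710/28317·(0.955600+0.947100))/(1+710/28317) = 929/1000 ≈ 0.929000
step 4 [2y] swap r/2=1150/37167: DF=(1 − 1150/37167·(0.955600+0.947100+0.929000))/(1+1150/37167) = 177/200 ≈ 0.885000
step 5 [2.5y] bond c/2=7/160: DF=(1714071/1600000 − 7/160·(0.955600+0.947100+0.929000+0.885000))/(1+7/160) = 4353/5000 ≈ 0.870600
step 6 [3y] bond c/2=3/80: DF=(426581/400000 − 3/80·(0.955600+0.947100+0.929000+0.885000+0.870600))/(1+3/80) = 8621/10000 ≈ 0.862100
step 7 [3.5y] swap r/2=772/31475: DF=(1 − 772/31475·(0.955600+0.947100+0.929000+0.885000+0.870600+0.862100))/(1+772/31475) = 1057/1250 ≈ 0.845600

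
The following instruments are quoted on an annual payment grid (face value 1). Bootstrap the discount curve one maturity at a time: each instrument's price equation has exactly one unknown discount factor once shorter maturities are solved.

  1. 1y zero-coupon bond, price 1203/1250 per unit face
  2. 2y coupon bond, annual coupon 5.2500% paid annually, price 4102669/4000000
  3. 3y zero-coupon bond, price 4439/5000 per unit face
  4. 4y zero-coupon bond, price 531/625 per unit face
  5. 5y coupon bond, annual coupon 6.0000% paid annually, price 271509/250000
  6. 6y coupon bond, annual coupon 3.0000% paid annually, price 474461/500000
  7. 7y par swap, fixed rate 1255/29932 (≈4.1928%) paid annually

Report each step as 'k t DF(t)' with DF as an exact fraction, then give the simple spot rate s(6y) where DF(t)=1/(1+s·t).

1 1 1203/1250
2 2 1853/2000
3 3 4439/5000
4 4 531/625
5 5 8193/10000
6 6 3959/5000
7 7 749/1000
s(6y) = (1/(3959/5000) − 1)/(6) = 347/7918 ≈ 4.3824%

step 1 [1y] zero: DF = P = 1203/1250 ≈ 0.962400
step 2 [2y] bond c/1=21/400: DF=(4102669/4000000 − 21/400·(0.962400))/(1+21/400) = 1853/2000 ≈ 0.926500
step 3 [3y] zero: DF = P = 4439/5000 ≈ 0.887800
step 4 [4y] zero: DF = P = 531/625 ≈ 0.849600
step 5 [5y] bond c/1=3/50: DF=(271509/250000 − 3/50·(0.962400+0.926500+0.887800+0.849600))/(1+3/50) = 8193/10000 ≈ 0.819300
step 6 [6y] bond c/1=3/100: DF=(474461/500000 − 3/100·(0.962400+0.926500+0.887800+0.849600+0.819300))/(1+3/100) = 3959/5000 ≈ 0.791800
step 7 [7y] swap r/1=1255/29932: DF=(1 − 1255/29932·(0.962400+0.926500+0.887800+0.849600+0.819300+0.791800))/(1+1255/29932) = 749/1000 ≈ 0.749000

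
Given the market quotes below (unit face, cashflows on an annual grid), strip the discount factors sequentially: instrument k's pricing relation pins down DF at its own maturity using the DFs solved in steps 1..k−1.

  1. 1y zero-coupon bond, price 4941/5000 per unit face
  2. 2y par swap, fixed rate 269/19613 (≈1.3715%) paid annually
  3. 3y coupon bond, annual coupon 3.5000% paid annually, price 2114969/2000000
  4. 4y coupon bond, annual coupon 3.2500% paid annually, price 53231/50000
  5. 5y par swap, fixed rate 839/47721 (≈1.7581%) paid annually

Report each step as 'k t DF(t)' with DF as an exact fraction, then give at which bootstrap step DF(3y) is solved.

step 1 [1y] zero: DF = P = 4941/5000 ≈ 0.988200
step 2 [2y] swap r/1=269/19613: DF=(1 − 269/19613·(0.988200))/(1+269/19613) = 9731/10000 ≈ 0.973100
step 3 [3y] bond c/1=7/200: DF=(2114969/2000000 − 7/200·(0.988200+0.973100))/(1+7/200) = 4777/5000 ≈ 0.955400
step 4 [4y] bond c/1=13/400: DF=(53231/50000 − 13/400·(0.988200+0.973100+0.955400))/(1+13/400) = 9393/10000 ≈ 0.939300
step 5 [5y] swap r/1=839/47721: DF=(1 − 839/47721·(0.988200+0.973100+0.955400+0.939300))/(1+839/47721) = 9161/10000 ≈ 0.916100

1 1 4941/5000
2 2 9731/10000
3 3 4777/5000
4 4 9393/10000
5 5 9161/10000
DF(3y) is solved at step 3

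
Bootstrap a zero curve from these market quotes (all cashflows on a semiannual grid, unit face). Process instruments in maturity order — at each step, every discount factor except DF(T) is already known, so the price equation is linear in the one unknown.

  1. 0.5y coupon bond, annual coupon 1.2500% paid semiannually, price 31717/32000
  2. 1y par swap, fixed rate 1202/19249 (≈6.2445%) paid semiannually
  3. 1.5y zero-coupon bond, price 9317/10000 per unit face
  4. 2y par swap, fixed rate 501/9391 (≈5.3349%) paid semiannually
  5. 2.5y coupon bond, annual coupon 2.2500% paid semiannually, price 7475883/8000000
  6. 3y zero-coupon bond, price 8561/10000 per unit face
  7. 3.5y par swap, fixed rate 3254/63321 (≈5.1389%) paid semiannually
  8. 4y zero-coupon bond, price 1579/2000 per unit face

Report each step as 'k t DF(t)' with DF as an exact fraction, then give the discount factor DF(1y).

1 1/2 197/200
2 1 9399/10000
3 3/2 9317/10000
4 2 4499/5000
5 5/2 8823/10000
6 3 8561/10000
7 7/2 8373/10000
8 4 1579/2000
DF(1y) = 9399/10000 ≈ 0.939900

step 1 [0.5y] bond c/2=1/160: DF=(31717/32000 − 1/160·(0))/(1+1/160) = 197/200 ≈ 0.985000
step 2 [1y] swap r/2=601/19249: DF=(1 − 601/19249·(0.985000))/(1+601/19249) = 9399/10000 ≈ 0.939900
step 3 [1.5y] zero: DF = P = 9317/10000 ≈ 0.931700
step 4 [2y] swap r/2=501/18782: DF=(1 − 501/18782·(0.985000+0.939900+0.931700))/(1+501/18782) = 4499/5000 ≈ 0.899800
step 5 [2.5y] bond c/2=9/800: DF=(7475883/8000000 − 9/800·(0.985000+0.939900+0.931700+0.899800))/(1+9/800) = 8823/10000 ≈ 0.882300
step 6 [3y] zero: DF = P = 8561/10000 ≈ 0.856100
step 7 [3.5y] swap r/2=1627/63321: DF=(1 − 1627/63321·(0.985000+0.939900+0.931700+0.899800+0.882300+0.856100))/(1+1627/63321) = 8373/10000 ≈ 0.837300
step 8 [4y] zero: DF = P = 1579/2000 ≈ 0.789500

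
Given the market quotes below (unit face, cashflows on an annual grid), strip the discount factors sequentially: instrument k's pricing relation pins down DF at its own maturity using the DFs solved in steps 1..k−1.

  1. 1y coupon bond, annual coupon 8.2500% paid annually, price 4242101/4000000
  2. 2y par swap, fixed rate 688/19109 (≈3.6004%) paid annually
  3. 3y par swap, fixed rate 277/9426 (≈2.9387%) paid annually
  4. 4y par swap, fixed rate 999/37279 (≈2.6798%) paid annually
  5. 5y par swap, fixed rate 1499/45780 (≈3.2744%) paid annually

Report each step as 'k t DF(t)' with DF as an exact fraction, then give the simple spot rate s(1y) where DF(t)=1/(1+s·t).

step 1 [1y] bond c/1=33/400: DF=(4242101/4000000 − 33/400·(0))/(1+33/400) = 9797/10000 ≈ 0.979700
step 2 [2y] swap r/1=688/19109: DF=(1 − 688/19109·(0.979700))/(1+688/19109) = 582/625 ≈ 0.931200
step 3 [3y] swap r/1=277/9426: DF=(1 − 277/9426·(0.979700+0.931200))/(1+277/9426) = 9169/10000 ≈ 0.916900
step 4 [4y] swap r/1=999/37279: DF=(1 − 999/37279·(0.979700+0.931200+0.916900))/(1+999/37279) = 9001/10000 ≈ 0.900100
step 5 [5y] swap r/1=1499/45780: DF=(1 − 1499/45780·(0.979700+0.931200+0.916900+0.900100))/(1+1499/45780) = 8501/10000 ≈ 0.850100

1 1 9797/10000
2 2 582/625
3 3 9169/10000
4 4 9001/10000
5 5 8501/10000
s(1y) = (1/(9797/10000) − 1)/(1) = 203/9797 ≈ 2.0721%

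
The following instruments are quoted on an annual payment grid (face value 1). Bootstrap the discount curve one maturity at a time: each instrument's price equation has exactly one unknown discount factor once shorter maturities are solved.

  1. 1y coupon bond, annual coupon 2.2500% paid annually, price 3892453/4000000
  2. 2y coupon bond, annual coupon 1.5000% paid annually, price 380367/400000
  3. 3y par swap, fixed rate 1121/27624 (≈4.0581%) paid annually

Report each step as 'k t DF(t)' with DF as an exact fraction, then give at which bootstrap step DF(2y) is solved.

step 1 [1y] bond c/1=9/400: DF=(3892453/4000000 − 9/400·(0))/(1+9/400) = 9517/10000 ≈ 0.951700
step 2 [2y] bond c/1=3/200: DF=(380367/400000 − 3/200·(0.951700))/(1+3/200) = 2307/2500 ≈ 0.922800
step 3 [3y] swap r/1=1121/27624: DF=(1 − 1121/27624·(0.951700+0.922800))/(1+1121/27624) = 8879/10000 ≈ 0.887900

1 1 9517/10000
2 2 2307/2500
3 3 8879/10000
DF(2y) is solved at step 2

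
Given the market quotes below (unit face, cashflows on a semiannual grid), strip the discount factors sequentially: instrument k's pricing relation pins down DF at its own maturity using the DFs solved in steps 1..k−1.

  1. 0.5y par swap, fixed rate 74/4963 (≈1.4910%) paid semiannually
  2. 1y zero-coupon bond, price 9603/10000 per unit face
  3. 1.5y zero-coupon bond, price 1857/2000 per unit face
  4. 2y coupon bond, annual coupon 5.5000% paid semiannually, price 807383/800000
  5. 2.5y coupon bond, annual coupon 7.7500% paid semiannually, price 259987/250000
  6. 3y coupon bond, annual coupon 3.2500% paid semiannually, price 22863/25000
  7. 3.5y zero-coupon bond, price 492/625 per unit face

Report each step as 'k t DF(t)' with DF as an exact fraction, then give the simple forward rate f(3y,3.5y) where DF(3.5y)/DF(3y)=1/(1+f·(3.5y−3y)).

1 1/2 4963/5000
2 1 9603/10000
3 3/2 1857/2000
4 2 9051/10000
5 5/2 8599/10000
6 3 516/625
7 7/2 492/625
f(3y,3.5y) = ((516/625)/(492/625) − 1)/(1/2) = 4/41 ≈ 9.7561%

step 1 [0.5y] swap r/2=37/4963: DF=(1 − 37/4963·(0))/(1+37/4963) = 4963/5000 ≈ 0.992600
step 2 [1y] zero: DF = P = 9603/10000 ≈ 0.960300
step 3 [1.5y] zero: DF = P = 1857/2000 ≈ 0.928500
step 4 [2y] bond c/2=11/400: DF=(807383/800000 − 11/400·(0.992600+0.960300+0.928500))/(1+11/400) = 9051/10000 ≈ 0.905100
step 5 [2.5y] bond c/2=31/800: DF=(259987/250000 − 31/800·(0.992600+0.960300+0.928500+0.905100))/(1+31/800) = 8599/10000 ≈ 0.859900
step 6 [3y] bond c/2=13/800: DF=(22863/25000 − 13/800·(0.992600+0.960300+0.928500+0.905100+0.859900))/(1+13/800) = 516/625 ≈ 0.825600
step 7 [3.5y] zero: DF = P = 492/625 ≈ 0.787200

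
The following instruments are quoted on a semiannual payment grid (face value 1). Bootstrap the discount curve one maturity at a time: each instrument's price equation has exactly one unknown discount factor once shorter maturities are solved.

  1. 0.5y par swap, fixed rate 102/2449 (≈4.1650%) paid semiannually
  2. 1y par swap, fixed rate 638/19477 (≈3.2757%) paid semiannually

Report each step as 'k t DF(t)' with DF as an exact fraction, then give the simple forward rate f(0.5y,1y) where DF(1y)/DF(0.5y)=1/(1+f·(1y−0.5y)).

1 1/2 2449/2500
2 1 9681/10000
f(0.5y,1y) = ((2449/2500)/(9681/10000) − 1)/(1/2) = 230/9681 ≈ 2.3758%

step 1 [0.5y] swap r/2=51/2449: DF=(1 − 51/2449·(0))/(1+51/2449) = 2449/2500 ≈ 0.979600
step 2 [1y] swap r/2=319/19477: DF=(1 − 319/19477·(0.979600))/(1+319/19477) = 9681/10000 ≈ 0.968100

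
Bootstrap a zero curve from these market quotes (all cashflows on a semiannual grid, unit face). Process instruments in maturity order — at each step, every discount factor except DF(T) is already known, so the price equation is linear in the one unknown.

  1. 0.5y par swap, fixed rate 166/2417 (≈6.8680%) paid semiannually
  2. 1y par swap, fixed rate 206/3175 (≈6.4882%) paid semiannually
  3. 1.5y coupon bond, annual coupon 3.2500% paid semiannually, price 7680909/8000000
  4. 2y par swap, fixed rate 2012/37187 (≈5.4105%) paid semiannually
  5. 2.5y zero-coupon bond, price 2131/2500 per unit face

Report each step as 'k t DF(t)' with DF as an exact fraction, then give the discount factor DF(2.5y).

step 1 [0.5y] swap r/2=83/2417: DF=(1 − 83/2417·(0))/(1+83/2417) = 2417/2500 ≈ 0.966800
step 2 [1y] swap r/2=103/3175: DF=(1 − 103/3175·(0.966800))/(1+103/3175) = 4691/5000 ≈ 0.938200
step 3 [1.5y] bond c/2=13/800: DF=(7680909/8000000 − 13/800·(0.966800+0.938200))/(1+13/800) = 9143/10000 ≈ 0.914300
step 4 [2y] swap r/2=1006/37187: DF=(1 − 1006/37187·(0.966800+0.938200+0.914300))/(1+1006/37187) = 4497/5000 ≈ 0.899400
step 5 [2.5y] zero: DF = P = 2131/2500 ≈ 0.852400

1 1/2 2417/2500
2 1 4691/5000
3 3/2 9143/10000
4 2 4497/5000
5 5/2 2131/2500
DF(2.5y) = 2131/2500 ≈ 0.852400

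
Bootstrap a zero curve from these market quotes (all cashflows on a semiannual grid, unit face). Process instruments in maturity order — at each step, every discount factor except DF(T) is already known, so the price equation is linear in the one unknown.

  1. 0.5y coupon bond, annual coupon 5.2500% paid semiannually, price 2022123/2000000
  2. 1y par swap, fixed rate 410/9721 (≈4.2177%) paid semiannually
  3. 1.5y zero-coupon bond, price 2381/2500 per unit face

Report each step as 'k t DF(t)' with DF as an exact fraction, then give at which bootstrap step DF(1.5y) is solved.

1 1/2 2463/2500
2 1 959/1000
3 3/2 2381/2500
DF(1.5y) is solved at step 3

step 1 [0.5y] bond c/2=21/800: DF=(2022123/2000000 − 21/800·(0))/(1+21/800) = 2463/2500 ≈ 0.985200
step 2 [1y] swap r/2=205/9721: DF=(1 − 205/9721·(0.985200))/(1+205/9721) = 959/1000 ≈ 0.959000
step 3 [1.5y] zero: DF = P = 2381/2500 ≈ 0.952400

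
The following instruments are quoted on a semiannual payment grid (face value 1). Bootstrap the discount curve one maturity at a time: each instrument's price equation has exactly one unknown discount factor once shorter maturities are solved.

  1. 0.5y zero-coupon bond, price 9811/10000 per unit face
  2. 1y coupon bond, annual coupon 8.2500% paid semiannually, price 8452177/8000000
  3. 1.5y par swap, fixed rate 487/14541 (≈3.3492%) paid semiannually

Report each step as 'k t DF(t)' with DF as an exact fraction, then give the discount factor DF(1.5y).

step 1 [0.5y] zero: DF = P = 9811/10000 ≈ 0.981100
step 2 [1y] bond c/2=33/800: DF=(8452177/8000000 − 33/800·(0.981100))/(1+33/800) = 4879/5000 ≈ 0.975800
step 3 [1.5y] swap r/2=487/29082: DF=(1 − 487/29082·(0.981100+0.975800))/(1+487/29082) = 9513/10000 ≈ 0.951300

1 1/2 9811/10000
2 1 4879/5000
3 3/2 9513/10000
DF(1.5y) = 9513/10000 ≈ 0.951300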